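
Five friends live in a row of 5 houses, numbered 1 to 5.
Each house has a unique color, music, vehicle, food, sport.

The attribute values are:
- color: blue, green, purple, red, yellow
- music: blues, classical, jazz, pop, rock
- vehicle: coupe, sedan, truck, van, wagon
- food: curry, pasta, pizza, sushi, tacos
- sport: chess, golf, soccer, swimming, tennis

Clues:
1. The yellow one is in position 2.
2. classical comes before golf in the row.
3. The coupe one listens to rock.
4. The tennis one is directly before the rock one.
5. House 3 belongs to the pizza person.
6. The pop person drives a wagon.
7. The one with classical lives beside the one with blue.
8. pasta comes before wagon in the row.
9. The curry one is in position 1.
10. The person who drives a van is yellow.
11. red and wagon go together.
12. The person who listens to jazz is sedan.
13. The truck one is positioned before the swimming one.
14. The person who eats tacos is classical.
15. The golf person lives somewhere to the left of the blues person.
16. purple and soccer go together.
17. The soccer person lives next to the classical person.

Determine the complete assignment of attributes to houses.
Solution:

House | Color | Music | Vehicle | Food | Sport
----------------------------------------------
  1   | purple | jazz | sedan | curry | soccer
  2   | yellow | classical | van | tacos | tennis
  3   | blue | rock | coupe | pizza | golf
  4   | green | blues | truck | pasta | chess
  5   | red | pop | wagon | sushi | swimming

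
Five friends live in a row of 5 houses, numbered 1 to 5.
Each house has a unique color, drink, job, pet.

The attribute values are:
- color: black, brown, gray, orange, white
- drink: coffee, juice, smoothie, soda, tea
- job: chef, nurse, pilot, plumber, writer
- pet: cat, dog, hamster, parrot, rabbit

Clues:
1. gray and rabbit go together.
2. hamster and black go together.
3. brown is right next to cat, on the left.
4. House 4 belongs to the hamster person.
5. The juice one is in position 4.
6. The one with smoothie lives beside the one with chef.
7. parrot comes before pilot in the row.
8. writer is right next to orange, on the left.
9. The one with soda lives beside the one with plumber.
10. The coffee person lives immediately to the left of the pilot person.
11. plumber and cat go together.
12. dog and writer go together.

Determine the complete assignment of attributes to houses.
Solution:

House | Color | Drink | Job | Pet
---------------------------------
  1   | brown | soda | writer | dog
  2   | orange | smoothie | plumber | cat
  3   | white | coffee | chef | parrot
  4   | black | juice | pilot | hamster
  5   | gray | tea | nurse | rabbit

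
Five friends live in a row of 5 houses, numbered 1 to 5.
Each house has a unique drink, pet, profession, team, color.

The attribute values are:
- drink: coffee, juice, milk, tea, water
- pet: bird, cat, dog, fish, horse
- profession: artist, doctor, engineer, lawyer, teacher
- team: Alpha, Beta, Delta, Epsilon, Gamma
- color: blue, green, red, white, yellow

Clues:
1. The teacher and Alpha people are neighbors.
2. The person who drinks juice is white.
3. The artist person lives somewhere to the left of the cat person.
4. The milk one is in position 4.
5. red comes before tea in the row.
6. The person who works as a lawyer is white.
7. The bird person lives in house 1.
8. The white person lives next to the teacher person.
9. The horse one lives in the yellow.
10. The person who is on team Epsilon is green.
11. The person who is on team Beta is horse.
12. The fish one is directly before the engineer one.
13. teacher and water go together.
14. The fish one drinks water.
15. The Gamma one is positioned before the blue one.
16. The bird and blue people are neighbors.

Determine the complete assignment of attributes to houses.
Solution:

House | Drink | Pet | Profession | Team | Color
-----------------------------------------------
  1   | juice | bird | lawyer | Gamma | white
  2   | water | fish | teacher | Delta | blue
  3   | coffee | dog | engineer | Alpha | red
  4   | milk | horse | artist | Beta | yellow
  5   | tea | cat | doctor | Epsilon | green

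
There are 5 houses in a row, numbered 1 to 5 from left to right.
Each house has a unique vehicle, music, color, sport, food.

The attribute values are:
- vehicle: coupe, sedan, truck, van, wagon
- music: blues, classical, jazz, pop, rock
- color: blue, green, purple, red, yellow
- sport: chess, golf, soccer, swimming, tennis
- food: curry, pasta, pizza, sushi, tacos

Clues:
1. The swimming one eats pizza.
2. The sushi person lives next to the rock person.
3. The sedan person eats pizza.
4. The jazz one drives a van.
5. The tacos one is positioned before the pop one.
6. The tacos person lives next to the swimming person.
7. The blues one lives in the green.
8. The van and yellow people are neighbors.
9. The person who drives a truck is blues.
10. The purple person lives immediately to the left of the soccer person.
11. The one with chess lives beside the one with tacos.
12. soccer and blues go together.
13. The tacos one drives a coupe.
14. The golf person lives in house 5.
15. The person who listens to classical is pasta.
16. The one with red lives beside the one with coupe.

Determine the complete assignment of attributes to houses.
Solution:

House | Vehicle | Music | Color | Sport | Food
----------------------------------------------
  1   | van | jazz | red | chess | sushi
  2   | coupe | rock | yellow | tennis | tacos
  3   | sedan | pop | purple | swimming | pizza
  4   | truck | blues | green | soccer | curry
  5   | wagon | classical | blue | golf | pasta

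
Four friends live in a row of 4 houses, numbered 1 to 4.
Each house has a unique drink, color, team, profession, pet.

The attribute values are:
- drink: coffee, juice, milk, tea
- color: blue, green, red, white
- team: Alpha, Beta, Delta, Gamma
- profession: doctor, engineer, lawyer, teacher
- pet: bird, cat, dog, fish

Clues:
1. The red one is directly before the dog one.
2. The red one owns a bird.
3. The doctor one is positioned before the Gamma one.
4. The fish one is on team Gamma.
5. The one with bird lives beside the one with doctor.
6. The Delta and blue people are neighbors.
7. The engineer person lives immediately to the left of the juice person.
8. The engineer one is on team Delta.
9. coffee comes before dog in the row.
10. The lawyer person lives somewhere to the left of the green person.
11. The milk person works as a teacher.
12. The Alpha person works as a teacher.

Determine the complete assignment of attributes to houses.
Solution:

House | Drink | Color | Team | Profession | Pet
-----------------------------------------------
  1   | coffee | red | Delta | engineer | bird
  2   | juice | blue | Beta | doctor | dog
  3   | tea | white | Gamma | lawyer | fish
  4   | milk | green | Alpha | teacher | cat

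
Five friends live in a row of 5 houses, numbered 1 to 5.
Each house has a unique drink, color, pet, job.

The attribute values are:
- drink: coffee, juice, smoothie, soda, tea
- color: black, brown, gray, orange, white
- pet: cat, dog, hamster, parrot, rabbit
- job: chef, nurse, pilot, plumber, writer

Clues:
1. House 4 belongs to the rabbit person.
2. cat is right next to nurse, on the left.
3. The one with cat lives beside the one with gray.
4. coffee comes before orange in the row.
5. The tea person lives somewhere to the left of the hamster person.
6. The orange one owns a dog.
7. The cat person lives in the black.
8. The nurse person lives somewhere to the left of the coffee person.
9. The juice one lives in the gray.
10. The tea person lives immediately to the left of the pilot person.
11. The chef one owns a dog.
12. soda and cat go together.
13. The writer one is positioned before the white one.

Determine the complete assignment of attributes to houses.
Solution:

House | Drink | Color | Pet | Job
---------------------------------
  1   | tea | brown | parrot | writer
  2   | soda | black | cat | pilot
  3   | juice | gray | hamster | nurse
  4   | coffee | white | rabbit | plumber
  5   | smoothie | orange | dog | chef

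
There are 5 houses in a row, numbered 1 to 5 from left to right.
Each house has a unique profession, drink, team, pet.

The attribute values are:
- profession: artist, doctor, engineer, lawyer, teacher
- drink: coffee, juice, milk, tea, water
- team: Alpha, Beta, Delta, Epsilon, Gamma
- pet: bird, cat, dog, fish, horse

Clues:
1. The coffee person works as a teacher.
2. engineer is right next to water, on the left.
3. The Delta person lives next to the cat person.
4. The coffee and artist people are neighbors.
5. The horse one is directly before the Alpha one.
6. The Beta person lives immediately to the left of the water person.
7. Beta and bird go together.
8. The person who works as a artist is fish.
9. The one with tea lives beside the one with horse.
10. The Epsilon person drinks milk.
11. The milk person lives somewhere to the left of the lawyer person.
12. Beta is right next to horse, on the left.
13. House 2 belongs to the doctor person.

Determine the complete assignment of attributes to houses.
Solution:

House | Profession | Drink | Team | Pet
---------------------------------------
  1   | engineer | tea | Beta | bird
  2   | doctor | water | Delta | horse
  3   | teacher | coffee | Alpha | cat
  4   | artist | milk | Epsilon | fish
  5   | lawyer | juice | Gamma | dog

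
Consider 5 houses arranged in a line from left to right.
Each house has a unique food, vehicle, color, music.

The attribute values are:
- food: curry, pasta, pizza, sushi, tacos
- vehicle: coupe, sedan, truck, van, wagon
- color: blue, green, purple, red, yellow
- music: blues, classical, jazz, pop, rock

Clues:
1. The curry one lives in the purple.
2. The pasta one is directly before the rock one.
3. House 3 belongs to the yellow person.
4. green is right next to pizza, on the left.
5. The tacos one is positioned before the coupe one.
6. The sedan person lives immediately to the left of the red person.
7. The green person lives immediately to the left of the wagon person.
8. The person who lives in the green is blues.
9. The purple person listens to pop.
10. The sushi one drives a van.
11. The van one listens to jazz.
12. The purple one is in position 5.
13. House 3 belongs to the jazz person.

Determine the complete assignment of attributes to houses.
Solution:

House | Food | Vehicle | Color | Music
--------------------------------------
  1   | pasta | sedan | green | blues
  2   | pizza | wagon | red | rock
  3   | sushi | van | yellow | jazz
  4   | tacos | truck | blue | classical
  5   | curry | coupe | purple | pop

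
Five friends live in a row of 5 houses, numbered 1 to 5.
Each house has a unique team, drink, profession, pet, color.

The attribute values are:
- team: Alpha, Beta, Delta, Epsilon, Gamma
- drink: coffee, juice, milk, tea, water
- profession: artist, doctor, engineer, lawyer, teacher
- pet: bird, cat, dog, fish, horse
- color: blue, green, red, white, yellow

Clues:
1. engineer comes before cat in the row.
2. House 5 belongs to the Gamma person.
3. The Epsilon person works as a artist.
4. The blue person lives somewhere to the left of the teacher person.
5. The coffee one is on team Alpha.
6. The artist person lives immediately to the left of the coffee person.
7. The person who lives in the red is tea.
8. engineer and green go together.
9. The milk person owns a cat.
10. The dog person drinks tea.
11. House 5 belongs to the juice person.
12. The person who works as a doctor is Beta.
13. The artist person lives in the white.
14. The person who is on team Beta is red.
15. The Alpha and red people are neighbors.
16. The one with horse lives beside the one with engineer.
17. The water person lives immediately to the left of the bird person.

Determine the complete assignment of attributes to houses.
Solution:

House | Team | Drink | Profession | Pet | Color
-----------------------------------------------
  1   | Epsilon | water | artist | horse | white
  2   | Alpha | coffee | engineer | bird | green
  3   | Beta | tea | doctor | dog | red
  4   | Delta | milk | lawyer | cat | blue
  5   | Gamma | juice | teacher | fish | yellow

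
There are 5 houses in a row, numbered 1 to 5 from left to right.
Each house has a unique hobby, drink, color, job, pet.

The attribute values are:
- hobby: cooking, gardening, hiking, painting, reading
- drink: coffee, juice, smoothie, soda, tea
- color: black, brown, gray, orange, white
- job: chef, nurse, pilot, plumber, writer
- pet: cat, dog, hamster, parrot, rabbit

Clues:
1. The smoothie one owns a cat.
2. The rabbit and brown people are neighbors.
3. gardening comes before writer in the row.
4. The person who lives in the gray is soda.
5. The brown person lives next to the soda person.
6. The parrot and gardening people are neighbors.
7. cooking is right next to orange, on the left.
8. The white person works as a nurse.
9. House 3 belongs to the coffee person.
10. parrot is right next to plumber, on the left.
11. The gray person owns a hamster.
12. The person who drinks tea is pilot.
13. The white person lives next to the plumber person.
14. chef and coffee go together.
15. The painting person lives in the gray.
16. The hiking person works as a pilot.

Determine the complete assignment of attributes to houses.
Solution:

House | Hobby | Drink | Color | Job | Pet
-----------------------------------------
  1   | cooking | juice | white | nurse | parrot
  2   | gardening | smoothie | orange | plumber | cat
  3   | reading | coffee | black | chef | rabbit
  4   | hiking | tea | brown | pilot | dog
  5   | painting | soda | gray | writer | hamster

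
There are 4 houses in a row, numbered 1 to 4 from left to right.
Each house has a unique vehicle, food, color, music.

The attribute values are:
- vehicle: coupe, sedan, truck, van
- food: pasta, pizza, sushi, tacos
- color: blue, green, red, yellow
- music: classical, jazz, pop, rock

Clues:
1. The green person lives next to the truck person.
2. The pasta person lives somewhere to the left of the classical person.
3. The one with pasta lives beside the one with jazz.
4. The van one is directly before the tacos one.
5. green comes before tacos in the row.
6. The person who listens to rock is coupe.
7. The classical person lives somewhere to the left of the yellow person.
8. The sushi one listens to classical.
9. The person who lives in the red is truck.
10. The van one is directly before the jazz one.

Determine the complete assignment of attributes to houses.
Solution:

House | Vehicle | Food | Color | Music
--------------------------------------
  1   | van | pasta | green | pop
  2   | truck | tacos | red | jazz
  3   | sedan | sushi | blue | classical
  4   | coupe | pizza | yellow | rock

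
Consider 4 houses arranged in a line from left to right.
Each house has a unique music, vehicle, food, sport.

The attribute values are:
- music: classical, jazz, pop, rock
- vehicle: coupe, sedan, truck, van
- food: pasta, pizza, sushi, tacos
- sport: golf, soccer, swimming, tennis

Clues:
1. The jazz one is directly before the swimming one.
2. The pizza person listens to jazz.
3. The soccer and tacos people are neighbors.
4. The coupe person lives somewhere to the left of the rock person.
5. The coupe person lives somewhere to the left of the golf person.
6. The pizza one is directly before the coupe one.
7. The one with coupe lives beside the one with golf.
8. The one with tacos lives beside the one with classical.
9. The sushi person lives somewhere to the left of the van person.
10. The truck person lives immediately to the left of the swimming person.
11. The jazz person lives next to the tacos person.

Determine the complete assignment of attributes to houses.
Solution:

House | Music | Vehicle | Food | Sport
--------------------------------------
  1   | jazz | truck | pizza | soccer
  2   | pop | coupe | tacos | swimming
  3   | classical | sedan | sushi | golf
  4   | rock | van | pasta | tennis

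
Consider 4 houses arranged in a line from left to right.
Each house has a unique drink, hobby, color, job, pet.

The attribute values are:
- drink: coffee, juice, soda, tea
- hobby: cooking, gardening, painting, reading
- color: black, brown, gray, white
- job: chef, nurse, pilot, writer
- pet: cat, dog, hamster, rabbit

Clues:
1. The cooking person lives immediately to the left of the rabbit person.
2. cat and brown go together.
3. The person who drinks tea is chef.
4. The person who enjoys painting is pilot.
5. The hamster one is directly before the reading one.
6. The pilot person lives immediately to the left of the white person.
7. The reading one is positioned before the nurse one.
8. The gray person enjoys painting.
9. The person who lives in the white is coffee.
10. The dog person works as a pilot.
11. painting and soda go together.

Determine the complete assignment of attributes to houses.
Solution:

House | Drink | Hobby | Color | Job | Pet
-----------------------------------------
  1   | soda | painting | gray | pilot | dog
  2   | coffee | cooking | white | writer | hamster
  3   | tea | reading | black | chef | rabbit
  4   | juice | gardening | brown | nurse | cat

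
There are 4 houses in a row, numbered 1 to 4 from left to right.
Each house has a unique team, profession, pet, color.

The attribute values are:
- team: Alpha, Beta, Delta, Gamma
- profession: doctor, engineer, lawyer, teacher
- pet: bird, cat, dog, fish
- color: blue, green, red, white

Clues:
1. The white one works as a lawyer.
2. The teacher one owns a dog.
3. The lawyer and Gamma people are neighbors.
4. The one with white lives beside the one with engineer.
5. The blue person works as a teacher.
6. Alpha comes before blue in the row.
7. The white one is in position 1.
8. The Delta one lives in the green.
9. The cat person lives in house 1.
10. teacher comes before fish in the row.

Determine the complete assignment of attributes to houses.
Solution:

House | Team | Profession | Pet | Color
---------------------------------------
  1   | Alpha | lawyer | cat | white
  2   | Gamma | engineer | bird | red
  3   | Beta | teacher | dog | blue
  4   | Delta | doctor | fish | green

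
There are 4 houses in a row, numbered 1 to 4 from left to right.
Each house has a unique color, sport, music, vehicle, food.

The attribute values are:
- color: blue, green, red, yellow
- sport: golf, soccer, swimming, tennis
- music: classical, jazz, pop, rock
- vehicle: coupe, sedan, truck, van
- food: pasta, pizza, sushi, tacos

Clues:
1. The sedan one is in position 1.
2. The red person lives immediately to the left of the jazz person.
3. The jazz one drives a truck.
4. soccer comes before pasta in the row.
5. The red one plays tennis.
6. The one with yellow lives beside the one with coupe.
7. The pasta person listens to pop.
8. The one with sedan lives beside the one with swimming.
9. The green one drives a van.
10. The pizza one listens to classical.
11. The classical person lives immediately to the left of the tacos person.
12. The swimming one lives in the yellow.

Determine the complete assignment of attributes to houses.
Solution:

House | Color | Sport | Music | Vehicle | Food
----------------------------------------------
  1   | red | tennis | classical | sedan | pizza
  2   | yellow | swimming | jazz | truck | tacos
  3   | blue | soccer | rock | coupe | sushi
  4   | green | golf | pop | van | pasta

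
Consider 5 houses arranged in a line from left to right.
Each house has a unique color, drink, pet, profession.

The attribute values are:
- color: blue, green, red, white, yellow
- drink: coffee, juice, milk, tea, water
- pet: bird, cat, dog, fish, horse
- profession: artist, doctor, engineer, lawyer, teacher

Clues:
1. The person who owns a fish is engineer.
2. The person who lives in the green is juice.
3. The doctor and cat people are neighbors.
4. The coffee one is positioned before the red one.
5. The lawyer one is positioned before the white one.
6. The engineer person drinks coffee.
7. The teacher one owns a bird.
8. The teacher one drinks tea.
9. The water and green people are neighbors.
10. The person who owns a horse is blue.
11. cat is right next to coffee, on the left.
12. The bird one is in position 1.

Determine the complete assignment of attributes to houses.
Solution:

House | Color | Drink | Pet | Profession
----------------------------------------
  1   | yellow | tea | bird | teacher
  2   | blue | water | horse | doctor
  3   | green | juice | cat | lawyer
  4   | white | coffee | fish | engineer
  5   | red | milk | dog | artist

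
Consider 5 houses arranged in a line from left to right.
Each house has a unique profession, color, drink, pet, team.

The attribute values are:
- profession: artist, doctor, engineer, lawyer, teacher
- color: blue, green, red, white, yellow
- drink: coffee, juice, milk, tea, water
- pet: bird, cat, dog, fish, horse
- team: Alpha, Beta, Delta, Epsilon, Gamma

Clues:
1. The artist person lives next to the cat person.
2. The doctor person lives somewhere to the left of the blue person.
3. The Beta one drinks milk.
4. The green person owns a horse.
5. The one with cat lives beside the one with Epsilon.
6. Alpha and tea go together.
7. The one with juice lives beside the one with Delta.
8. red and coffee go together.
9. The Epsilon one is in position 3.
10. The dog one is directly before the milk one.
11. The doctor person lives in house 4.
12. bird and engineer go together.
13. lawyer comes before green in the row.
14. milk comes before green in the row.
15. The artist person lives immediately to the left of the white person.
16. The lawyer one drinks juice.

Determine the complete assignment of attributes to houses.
Solution:

House | Profession | Color | Drink | Pet | Team
-----------------------------------------------
  1   | artist | red | coffee | dog | Gamma
  2   | teacher | white | milk | cat | Beta
  3   | lawyer | yellow | juice | fish | Epsilon
  4   | doctor | green | water | horse | Delta
  5   | engineer | blue | tea | bird | Alpha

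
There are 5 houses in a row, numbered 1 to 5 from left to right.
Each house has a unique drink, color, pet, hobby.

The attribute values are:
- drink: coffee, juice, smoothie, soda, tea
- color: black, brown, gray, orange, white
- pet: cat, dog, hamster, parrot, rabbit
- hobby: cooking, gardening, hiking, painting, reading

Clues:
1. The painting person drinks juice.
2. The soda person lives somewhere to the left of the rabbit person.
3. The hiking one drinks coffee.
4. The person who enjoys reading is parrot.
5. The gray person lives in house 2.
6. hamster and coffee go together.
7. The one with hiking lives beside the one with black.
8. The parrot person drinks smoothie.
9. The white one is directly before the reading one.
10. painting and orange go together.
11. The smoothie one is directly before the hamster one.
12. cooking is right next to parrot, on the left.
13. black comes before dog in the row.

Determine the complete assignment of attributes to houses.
Solution:

House | Drink | Color | Pet | Hobby
-----------------------------------
  1   | soda | white | cat | cooking
  2   | smoothie | gray | parrot | reading
  3   | coffee | brown | hamster | hiking
  4   | tea | black | rabbit | gardening
  5   | juice | orange | dog | painting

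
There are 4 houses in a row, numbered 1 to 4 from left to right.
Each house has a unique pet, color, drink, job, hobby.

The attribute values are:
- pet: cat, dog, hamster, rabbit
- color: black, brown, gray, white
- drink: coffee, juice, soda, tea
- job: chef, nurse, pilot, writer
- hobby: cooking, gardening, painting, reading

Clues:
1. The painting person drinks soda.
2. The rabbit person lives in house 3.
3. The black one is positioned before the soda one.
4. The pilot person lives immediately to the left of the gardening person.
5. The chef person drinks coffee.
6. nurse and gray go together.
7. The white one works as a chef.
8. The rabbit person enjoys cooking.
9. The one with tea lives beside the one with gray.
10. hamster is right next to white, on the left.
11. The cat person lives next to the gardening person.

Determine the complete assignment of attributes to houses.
Solution:

House | Pet | Color | Drink | Job | Hobby
-----------------------------------------
  1   | cat | black | tea | pilot | reading
  2   | hamster | gray | juice | nurse | gardening
  3   | rabbit | white | coffee | chef | cooking
  4   | dog | brown | soda | writer | painting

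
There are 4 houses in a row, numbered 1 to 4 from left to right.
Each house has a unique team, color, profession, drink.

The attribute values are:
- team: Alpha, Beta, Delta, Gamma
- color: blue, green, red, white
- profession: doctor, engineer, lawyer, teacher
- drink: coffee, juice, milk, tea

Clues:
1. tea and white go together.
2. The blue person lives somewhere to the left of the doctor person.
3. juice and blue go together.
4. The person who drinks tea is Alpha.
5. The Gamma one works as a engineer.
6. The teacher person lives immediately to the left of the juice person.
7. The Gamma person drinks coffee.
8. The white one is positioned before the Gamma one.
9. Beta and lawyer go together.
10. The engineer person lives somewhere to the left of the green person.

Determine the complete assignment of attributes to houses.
Solution:

House | Team | Color | Profession | Drink
-----------------------------------------
  1   | Alpha | white | teacher | tea
  2   | Beta | blue | lawyer | juice
  3   | Gamma | red | engineer | coffee
  4   | Delta | green | doctor | milk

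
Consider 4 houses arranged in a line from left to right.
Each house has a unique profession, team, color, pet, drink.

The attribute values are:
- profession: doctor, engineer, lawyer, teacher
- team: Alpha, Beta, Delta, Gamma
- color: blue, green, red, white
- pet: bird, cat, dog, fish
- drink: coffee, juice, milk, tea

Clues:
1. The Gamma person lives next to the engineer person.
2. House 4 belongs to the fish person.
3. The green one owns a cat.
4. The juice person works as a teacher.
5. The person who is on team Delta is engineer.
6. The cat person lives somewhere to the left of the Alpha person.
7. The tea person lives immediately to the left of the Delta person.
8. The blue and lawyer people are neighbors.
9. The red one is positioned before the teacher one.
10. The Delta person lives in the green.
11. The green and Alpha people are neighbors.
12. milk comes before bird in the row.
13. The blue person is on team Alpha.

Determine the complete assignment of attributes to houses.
Solution:

House | Profession | Team | Color | Pet | Drink
-----------------------------------------------
  1   | doctor | Gamma | red | dog | tea
  2   | engineer | Delta | green | cat | milk
  3   | teacher | Alpha | blue | bird | juice
  4   | lawyer | Beta | white | fish | coffee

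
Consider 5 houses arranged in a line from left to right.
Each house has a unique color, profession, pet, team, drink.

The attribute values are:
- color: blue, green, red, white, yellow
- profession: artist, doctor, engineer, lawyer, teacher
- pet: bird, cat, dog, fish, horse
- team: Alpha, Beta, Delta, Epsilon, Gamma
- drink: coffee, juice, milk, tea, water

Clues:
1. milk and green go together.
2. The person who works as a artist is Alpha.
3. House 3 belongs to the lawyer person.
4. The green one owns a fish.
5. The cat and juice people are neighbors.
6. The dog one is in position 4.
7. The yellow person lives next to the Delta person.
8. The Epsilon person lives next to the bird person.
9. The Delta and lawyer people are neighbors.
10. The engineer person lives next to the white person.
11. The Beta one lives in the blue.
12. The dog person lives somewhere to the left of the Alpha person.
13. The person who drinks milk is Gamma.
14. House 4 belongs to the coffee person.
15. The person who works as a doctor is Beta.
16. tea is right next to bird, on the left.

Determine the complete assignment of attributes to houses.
Solution:

House | Color | Profession | Pet | Team | Drink
-----------------------------------------------
  1   | yellow | engineer | cat | Epsilon | tea
  2   | white | teacher | bird | Delta | juice
  3   | green | lawyer | fish | Gamma | milk
  4   | blue | doctor | dog | Beta | coffee
  5   | red | artist | horse | Alpha | water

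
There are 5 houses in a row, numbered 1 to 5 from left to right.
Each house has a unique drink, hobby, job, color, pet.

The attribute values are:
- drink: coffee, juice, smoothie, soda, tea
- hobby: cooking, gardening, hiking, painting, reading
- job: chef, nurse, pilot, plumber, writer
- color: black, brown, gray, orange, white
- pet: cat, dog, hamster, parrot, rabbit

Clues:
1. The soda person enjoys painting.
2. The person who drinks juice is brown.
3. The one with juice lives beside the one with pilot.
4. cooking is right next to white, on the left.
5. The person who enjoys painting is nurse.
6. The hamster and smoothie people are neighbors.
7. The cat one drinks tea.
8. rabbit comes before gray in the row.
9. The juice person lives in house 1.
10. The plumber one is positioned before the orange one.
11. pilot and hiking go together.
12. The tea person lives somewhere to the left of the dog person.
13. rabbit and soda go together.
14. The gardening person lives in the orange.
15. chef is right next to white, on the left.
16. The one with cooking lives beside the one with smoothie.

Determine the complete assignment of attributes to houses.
Solution:

House | Drink | Hobby | Job | Color | Pet
-----------------------------------------
  1   | juice | cooking | chef | brown | hamster
  2   | smoothie | hiking | pilot | white | parrot
  3   | soda | painting | nurse | black | rabbit
  4   | tea | reading | plumber | gray | cat
  5   | coffee | gardening | writer | orange | dog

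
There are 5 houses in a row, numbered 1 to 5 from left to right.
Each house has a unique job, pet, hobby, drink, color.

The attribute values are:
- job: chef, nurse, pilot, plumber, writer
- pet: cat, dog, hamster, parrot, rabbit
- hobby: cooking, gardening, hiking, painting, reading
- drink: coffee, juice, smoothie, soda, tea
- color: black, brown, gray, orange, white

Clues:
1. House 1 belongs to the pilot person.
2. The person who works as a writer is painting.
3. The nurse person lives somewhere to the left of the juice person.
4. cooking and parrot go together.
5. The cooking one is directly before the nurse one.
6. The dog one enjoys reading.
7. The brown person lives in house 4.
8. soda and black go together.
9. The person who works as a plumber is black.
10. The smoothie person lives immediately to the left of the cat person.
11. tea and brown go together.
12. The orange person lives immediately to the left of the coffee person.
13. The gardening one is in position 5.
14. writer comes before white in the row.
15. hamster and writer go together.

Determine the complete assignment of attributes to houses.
Solution:

House | Job | Pet | Hobby | Drink | Color
-----------------------------------------
  1   | pilot | parrot | cooking | smoothie | orange
  2   | nurse | cat | hiking | coffee | gray
  3   | plumber | dog | reading | soda | black
  4   | writer | hamster | painting | tea | brown
  5   | chef | rabbit | gardening | juice | white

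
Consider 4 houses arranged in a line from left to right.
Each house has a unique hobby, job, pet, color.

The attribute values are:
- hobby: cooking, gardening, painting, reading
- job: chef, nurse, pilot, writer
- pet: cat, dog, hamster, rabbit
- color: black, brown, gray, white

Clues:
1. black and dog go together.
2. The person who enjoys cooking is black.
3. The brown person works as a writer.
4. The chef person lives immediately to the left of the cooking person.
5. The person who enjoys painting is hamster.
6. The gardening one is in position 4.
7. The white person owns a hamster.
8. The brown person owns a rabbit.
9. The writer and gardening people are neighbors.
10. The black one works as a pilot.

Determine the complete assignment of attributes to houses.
Solution:

House | Hobby | Job | Pet | Color
---------------------------------
  1   | painting | chef | hamster | white
  2   | cooking | pilot | dog | black
  3   | reading | writer | rabbit | brown
  4   | gardening | nurse | cat | gray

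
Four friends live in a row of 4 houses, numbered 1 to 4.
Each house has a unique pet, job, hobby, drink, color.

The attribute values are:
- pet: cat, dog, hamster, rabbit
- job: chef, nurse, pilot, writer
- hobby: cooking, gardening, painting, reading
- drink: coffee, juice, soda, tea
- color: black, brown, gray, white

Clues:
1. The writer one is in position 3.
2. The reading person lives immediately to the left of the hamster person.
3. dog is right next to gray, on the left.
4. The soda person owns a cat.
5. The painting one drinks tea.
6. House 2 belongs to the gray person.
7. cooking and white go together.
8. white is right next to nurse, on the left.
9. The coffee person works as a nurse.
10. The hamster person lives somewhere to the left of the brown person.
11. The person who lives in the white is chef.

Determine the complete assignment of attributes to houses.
Solution:

House | Pet | Job | Hobby | Drink | Color
-----------------------------------------
  1   | dog | chef | cooking | juice | white
  2   | rabbit | nurse | reading | coffee | gray
  3   | hamster | writer | painting | tea | black
  4   | cat | pilot | gardening | soda | brown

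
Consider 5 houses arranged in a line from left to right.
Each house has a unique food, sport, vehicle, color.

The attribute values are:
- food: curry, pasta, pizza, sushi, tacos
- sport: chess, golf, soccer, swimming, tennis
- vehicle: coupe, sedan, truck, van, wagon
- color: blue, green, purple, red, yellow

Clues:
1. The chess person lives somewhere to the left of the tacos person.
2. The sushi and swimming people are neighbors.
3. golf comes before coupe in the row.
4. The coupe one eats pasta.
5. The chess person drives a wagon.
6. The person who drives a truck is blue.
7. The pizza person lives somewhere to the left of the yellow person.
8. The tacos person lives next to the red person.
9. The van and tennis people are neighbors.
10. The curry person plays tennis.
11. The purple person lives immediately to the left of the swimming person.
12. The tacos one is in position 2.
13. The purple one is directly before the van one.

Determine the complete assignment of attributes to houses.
Solution:

House | Food | Sport | Vehicle | Color
--------------------------------------
  1   | sushi | chess | wagon | purple
  2   | tacos | swimming | van | green
  3   | curry | tennis | sedan | red
  4   | pizza | golf | truck | blue
  5   | pasta | soccer | coupe | yellow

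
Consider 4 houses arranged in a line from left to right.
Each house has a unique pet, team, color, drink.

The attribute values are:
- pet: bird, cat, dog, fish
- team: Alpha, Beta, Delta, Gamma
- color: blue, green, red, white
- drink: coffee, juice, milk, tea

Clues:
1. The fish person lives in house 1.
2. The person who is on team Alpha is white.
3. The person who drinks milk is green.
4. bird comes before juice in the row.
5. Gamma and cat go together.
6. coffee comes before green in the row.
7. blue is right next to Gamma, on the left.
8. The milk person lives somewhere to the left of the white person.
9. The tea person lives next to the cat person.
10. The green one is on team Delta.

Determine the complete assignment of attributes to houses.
Solution:

House | Pet | Team | Color | Drink
----------------------------------
  1   | fish | Beta | blue | tea
  2   | cat | Gamma | red | coffee
  3   | bird | Delta | green | milk
  4   | dog | Alpha | white | juice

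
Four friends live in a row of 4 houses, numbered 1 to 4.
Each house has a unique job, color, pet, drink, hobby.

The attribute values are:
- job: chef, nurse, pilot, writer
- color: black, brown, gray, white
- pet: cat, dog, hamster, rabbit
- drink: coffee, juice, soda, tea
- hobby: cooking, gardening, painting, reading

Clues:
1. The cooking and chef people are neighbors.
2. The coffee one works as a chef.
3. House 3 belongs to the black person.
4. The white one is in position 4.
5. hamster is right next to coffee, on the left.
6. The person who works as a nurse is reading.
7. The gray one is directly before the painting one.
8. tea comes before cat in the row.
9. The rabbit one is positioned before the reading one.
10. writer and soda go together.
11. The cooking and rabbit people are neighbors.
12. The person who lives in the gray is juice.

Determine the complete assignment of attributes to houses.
Solution:

House | Job | Color | Pet | Drink | Hobby
-----------------------------------------
  1   | pilot | gray | hamster | juice | cooking
  2   | chef | brown | rabbit | coffee | painting
  3   | nurse | black | dog | tea | reading
  4   | writer | white | cat | soda | gardening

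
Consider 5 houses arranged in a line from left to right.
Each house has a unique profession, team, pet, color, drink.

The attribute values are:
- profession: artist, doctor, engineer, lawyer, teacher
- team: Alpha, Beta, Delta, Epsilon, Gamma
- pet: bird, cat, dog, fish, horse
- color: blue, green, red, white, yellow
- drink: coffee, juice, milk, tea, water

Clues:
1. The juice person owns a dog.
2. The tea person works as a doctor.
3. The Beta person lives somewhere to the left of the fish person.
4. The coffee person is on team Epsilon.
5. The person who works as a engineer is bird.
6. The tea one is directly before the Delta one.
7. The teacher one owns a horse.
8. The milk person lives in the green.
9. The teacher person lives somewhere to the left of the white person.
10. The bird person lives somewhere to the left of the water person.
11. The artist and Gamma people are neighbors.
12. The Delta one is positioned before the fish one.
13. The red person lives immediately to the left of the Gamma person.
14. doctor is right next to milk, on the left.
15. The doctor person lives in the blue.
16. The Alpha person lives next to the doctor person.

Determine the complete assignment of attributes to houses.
Solution:

House | Profession | Team | Pet | Color | Drink
-----------------------------------------------
  1   | artist | Alpha | dog | red | juice
  2   | doctor | Gamma | cat | blue | tea
  3   | engineer | Delta | bird | green | milk
  4   | teacher | Beta | horse | yellow | water
  5   | lawyer | Epsilon | fish | white | coffee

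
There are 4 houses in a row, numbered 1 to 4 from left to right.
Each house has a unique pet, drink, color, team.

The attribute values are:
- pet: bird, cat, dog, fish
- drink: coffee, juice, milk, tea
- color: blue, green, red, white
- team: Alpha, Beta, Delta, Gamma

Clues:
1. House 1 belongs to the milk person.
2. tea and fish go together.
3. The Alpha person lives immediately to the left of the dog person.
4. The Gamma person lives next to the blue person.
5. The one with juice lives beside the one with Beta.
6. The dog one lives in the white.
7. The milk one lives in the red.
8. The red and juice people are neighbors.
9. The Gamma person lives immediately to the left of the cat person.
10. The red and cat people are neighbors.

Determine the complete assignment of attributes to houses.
Solution:

House | Pet | Drink | Color | Team
----------------------------------
  1   | bird | milk | red | Gamma
  2   | cat | juice | blue | Alpha
  3   | dog | coffee | white | Beta
  4   | fish | tea | green | Delta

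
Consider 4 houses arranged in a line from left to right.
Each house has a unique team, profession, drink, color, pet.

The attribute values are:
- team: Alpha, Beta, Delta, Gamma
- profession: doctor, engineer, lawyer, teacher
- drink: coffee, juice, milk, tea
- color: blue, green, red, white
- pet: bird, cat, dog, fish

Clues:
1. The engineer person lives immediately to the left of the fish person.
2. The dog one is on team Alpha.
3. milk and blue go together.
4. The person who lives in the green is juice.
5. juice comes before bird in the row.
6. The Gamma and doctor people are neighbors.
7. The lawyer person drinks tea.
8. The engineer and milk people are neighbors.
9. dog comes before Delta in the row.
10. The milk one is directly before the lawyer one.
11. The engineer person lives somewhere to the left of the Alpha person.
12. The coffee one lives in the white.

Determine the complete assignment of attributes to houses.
Solution:

House | Team | Profession | Drink | Color | Pet
-----------------------------------------------
  1   | Gamma | engineer | juice | green | cat
  2   | Beta | doctor | milk | blue | fish
  3   | Alpha | lawyer | tea | red | dog
  4   | Delta | teacher | coffee | white | bird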